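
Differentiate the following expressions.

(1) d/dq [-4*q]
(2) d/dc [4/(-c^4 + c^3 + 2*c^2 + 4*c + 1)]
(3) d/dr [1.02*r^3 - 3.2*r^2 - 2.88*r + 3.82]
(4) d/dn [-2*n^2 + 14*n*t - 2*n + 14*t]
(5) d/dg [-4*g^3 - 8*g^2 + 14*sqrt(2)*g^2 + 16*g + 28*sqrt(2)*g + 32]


(1) = -4
(2) = 4*(4*c^3 - 3*c^2 - 4*c - 4)/(-c^4 + c^3 + 2*c^2 + 4*c + 1)^2
(3) = 3.06*r^2 - 6.4*r - 2.88
(4) = -4*n + 14*t - 2
(5) = -12*g^2 - 16*g + 28*sqrt(2)*g + 16 + 28*sqrt(2)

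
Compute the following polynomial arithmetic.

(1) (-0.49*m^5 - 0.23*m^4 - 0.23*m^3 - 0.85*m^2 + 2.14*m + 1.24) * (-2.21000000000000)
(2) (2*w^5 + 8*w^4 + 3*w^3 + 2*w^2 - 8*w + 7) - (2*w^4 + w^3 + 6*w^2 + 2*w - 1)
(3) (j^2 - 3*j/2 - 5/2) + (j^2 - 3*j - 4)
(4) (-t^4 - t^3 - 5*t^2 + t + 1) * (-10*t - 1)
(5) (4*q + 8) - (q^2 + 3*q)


(1) = 1.0829*m^5 + 0.5083*m^4 + 0.5083*m^3 + 1.8785*m^2 - 4.7294*m - 2.7404
(2) = 2*w^5 + 6*w^4 + 2*w^3 - 4*w^2 - 10*w + 8
(3) = 2*j^2 - 9*j/2 - 13/2
(4) = 10*t^5 + 11*t^4 + 51*t^3 - 5*t^2 - 11*t - 1
(5) = -q^2 + q + 8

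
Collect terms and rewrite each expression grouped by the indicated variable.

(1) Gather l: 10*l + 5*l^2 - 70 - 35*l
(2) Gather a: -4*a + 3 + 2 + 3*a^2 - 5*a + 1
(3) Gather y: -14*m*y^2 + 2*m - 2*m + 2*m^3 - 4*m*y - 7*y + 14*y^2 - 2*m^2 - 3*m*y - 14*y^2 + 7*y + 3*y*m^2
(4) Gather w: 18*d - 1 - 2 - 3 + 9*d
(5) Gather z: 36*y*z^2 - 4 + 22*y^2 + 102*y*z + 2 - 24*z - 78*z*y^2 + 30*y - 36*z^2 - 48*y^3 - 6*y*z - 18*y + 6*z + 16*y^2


(1) = 5*l^2 - 25*l - 70
(2) = 3*a^2 - 9*a + 6
(3) = 2*m^3 - 2*m^2 - 14*m*y^2 + y*(3*m^2 - 7*m)
(4) = 27*d - 6
(5) = -48*y^3 + 38*y^2 + 12*y + z^2*(36*y - 36) + z*(-78*y^2 + 96*y - 18) - 2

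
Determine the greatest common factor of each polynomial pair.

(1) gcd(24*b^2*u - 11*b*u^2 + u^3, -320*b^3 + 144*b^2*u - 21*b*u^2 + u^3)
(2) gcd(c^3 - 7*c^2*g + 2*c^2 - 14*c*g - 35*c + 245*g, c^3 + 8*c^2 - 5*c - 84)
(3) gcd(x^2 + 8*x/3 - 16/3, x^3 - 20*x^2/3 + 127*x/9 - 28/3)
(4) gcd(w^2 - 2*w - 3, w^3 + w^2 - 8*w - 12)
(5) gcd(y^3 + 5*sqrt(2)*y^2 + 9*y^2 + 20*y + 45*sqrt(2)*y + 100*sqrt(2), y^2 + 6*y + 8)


(1) = -8*b + u
(2) = gcd((c - 5)*(c + 7)*(c - 7*g), (c - 3)*(c + 4)*(c + 7)) = c + 7
(3) = x - 4/3
(4) = w - 3
(5) = y + 4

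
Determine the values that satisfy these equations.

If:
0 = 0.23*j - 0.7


Then:
j = 3.04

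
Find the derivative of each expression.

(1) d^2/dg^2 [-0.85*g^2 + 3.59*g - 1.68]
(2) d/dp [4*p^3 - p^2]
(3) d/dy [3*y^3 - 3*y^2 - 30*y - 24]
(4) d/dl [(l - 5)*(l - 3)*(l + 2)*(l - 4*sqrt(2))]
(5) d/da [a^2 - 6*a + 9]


(1) = -1.70000000000000
(2) = 2*p*(6*p - 1)
(3) = 9*y^2 - 6*y - 30
(4) = 4*l^3 - 18*l^2 - 12*sqrt(2)*l^2 - 2*l + 48*sqrt(2)*l + 4*sqrt(2) + 30
(5) = 2*a - 6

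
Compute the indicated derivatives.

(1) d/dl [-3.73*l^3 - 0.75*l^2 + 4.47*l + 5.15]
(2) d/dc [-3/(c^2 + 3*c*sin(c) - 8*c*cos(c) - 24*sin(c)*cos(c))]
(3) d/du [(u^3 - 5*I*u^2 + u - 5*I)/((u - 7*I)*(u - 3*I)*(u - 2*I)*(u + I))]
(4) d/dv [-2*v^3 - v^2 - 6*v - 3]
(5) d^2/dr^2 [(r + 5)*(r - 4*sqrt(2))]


(1) = -11.19*l^2 - 1.5*l + 4.47
(2) = 3*(8*c*sin(c) + 3*c*cos(c) + 2*c + 3*sin(c) - 8*cos(c) - 24*cos(2*c))/((c + 3*sin(c))^2*(c - 8*cos(c))^2)
(3) = (-u^4 + 12*I*u^3 + 46*u^2 - 36*I*u + 47)/(u^6 - 24*I*u^5 - 226*u^4 + 1068*I*u^3 + 2689*u^2 - 3444*I*u - 1764)
(4) = -6*v^2 - 2*v - 6
(5) = 2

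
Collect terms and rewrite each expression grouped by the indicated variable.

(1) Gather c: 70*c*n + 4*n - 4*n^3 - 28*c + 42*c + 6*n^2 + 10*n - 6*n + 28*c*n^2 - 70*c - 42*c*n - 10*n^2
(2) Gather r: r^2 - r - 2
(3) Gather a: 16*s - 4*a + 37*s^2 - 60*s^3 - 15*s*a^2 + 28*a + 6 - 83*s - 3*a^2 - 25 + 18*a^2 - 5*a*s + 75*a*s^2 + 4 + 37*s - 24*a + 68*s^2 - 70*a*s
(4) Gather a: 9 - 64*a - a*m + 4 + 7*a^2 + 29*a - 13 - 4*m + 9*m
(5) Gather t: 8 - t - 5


(1) = c*(28*n^2 + 28*n - 56) - 4*n^3 - 4*n^2 + 8*n
(2) = r^2 - r - 2
(3) = a^2*(15 - 15*s) + a*(75*s^2 - 75*s) - 60*s^3 + 105*s^2 - 30*s - 15
(4) = 7*a^2 + a*(-m - 35) + 5*m
(5) = 3 - t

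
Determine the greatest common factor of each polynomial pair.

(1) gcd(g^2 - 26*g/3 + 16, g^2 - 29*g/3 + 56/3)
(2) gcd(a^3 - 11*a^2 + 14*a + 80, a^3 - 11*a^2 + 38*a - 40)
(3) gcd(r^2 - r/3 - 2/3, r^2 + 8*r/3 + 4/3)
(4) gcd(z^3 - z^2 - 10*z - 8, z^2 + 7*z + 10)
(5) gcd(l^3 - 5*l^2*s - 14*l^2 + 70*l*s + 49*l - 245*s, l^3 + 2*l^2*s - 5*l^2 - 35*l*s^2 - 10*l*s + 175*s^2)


(1) = g - 8/3
(2) = gcd((a - 8)*(a - 5)*(a + 2), (a - 5)*(a - 4)*(a - 2)) = a - 5
(3) = gcd((r - 1)*(r + 2/3), (r + 2/3)*(r + 2)) = r + 2/3
(4) = z + 2
(5) = -l + 5*s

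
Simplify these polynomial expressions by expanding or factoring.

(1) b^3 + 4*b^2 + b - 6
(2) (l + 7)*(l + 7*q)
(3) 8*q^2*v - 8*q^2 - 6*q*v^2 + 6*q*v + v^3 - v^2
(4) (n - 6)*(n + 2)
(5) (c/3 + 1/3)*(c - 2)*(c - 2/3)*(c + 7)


(1) = (b - 1)*(b + 2)*(b + 3)
(2) = l^2 + 7*l*q + 7*l + 49*q
(3) = (-4*q + v)*(-2*q + v)*(v - 1)
(4) = n^2 - 4*n - 12
(5) = c^4/3 + 16*c^3/9 - 13*c^2/3 - 8*c/3 + 28/9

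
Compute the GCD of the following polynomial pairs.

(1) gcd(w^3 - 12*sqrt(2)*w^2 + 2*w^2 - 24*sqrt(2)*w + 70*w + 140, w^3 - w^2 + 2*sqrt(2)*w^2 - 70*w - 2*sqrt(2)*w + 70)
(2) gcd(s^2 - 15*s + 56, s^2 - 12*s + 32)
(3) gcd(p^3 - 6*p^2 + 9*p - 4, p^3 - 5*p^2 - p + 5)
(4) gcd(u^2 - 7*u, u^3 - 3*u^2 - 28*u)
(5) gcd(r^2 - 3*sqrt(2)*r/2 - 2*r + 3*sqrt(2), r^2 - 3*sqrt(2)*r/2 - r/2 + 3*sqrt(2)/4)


(1) = gcd((w + 2)*(w - 7*sqrt(2))*(w - 5*sqrt(2)), (w - 1)*(w - 5*sqrt(2))*(w + 7*sqrt(2))) = w - 5*sqrt(2)
(2) = s - 8
(3) = gcd((p - 4)*(p - 1)^2, (p - 5)*(p - 1)*(p + 1)) = p - 1
(4) = gcd(u*(u - 7), u*(u - 7)*(u + 4)) = u^2 - 7*u
(5) = r - 3*sqrt(2)/2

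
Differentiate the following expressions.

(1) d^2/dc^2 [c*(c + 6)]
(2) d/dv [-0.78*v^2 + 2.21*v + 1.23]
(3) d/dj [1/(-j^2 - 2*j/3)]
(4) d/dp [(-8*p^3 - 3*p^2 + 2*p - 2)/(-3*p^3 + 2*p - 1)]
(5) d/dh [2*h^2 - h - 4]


(1) = 2
(2) = 2.21 - 1.56*v
(3) = 6*(3*j + 1)/(j^2*(3*j + 2)^2)
(4) = (-9*p^4 - 20*p^3 + 6*p + 2)/(9*p^6 - 12*p^4 + 6*p^3 + 4*p^2 - 4*p + 1)
(5) = 4*h - 1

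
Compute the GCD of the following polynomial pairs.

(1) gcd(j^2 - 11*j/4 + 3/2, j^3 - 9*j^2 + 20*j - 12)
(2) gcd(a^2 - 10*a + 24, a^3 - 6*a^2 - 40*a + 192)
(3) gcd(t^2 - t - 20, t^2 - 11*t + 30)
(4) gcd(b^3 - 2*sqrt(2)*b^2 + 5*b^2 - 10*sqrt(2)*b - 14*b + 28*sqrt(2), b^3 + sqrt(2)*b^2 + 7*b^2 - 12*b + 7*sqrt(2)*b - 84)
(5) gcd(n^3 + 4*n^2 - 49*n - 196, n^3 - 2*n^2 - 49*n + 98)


(1) = gcd((j - 2)*(j - 3/4), (j - 6)*(j - 2)*(j - 1)) = j - 2
(2) = gcd((a - 6)*(a - 4), (a - 8)*(a - 4)*(a + 6)) = a - 4
(3) = gcd((t - 5)*(t + 4), (t - 6)*(t - 5)) = t - 5
(4) = b^2 + b*(7 - 2*sqrt(2)) - 14*sqrt(2)
(5) = gcd((n - 7)*(n + 4)*(n + 7), (n - 7)*(n - 2)*(n + 7)) = n^2 - 49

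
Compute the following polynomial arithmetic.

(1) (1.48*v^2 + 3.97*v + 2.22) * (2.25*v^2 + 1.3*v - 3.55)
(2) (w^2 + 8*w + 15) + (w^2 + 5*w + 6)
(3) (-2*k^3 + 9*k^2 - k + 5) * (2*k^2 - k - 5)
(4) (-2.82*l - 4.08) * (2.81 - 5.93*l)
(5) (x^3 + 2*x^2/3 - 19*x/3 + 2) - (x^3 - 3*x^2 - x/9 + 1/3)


(1) = 3.33*v^4 + 10.8565*v^3 + 4.902*v^2 - 11.2075*v - 7.881
(2) = 2*w^2 + 13*w + 21
(3) = -4*k^5 + 20*k^4 - k^3 - 34*k^2 - 25
(4) = 16.7226*l^2 + 16.2702*l - 11.4648
(5) = 11*x^2/3 - 56*x/9 + 5/3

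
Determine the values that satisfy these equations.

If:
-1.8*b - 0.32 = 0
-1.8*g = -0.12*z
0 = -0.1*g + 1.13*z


Then:
b = -0.18
g = 0.00
z = 0.00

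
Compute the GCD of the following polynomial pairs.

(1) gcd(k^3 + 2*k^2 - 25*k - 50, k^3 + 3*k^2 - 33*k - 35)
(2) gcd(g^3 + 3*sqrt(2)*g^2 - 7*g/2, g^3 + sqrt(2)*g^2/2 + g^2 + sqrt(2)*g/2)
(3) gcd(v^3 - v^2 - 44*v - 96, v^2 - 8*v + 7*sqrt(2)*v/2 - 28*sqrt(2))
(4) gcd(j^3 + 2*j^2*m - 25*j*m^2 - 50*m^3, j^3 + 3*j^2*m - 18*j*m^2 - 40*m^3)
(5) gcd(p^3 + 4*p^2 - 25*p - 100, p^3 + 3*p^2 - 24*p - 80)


(1) = gcd((k - 5)*(k + 2)*(k + 5), (k - 5)*(k + 1)*(k + 7)) = k - 5
(2) = gcd(g*(g - sqrt(2)/2)*(g + 7*sqrt(2)/2), g*(g + 1)*(g + sqrt(2)/2)) = g
(3) = gcd((v - 8)*(v + 3)*(v + 4), (v - 8)*(v + 7*sqrt(2)/2)) = v - 8
(4) = gcd((j - 5*m)*(j + 2*m)*(j + 5*m), (j - 4*m)*(j + 2*m)*(j + 5*m)) = j^2 + 7*j*m + 10*m^2
(5) = gcd((p - 5)*(p + 4)*(p + 5), (p - 5)*(p + 4)^2) = p^2 - p - 20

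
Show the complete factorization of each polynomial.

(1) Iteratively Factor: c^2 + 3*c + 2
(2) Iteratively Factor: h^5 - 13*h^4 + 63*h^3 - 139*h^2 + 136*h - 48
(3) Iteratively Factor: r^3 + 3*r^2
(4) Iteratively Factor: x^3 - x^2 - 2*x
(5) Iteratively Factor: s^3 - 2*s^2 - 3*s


(1) = (c + 1)*(c + 2)
(2) = (h - 4)*(h^4 - 9*h^3 + 27*h^2 - 31*h + 12) = (h - 4)*(h - 1)*(h^3 - 8*h^2 + 19*h - 12) = (h - 4)*(h - 3)*(h - 1)*(h^2 - 5*h + 4) = (h - 4)*(h - 3)*(h - 1)^2*(h - 4)
(3) = (r)*(r^2 + 3*r) = r*(r + 3)*(r)
(4) = (x - 2)*(x^2 + x) = (x - 2)*(x + 1)*(x)
(5) = (s)*(s^2 - 2*s - 3) = s*(s - 3)*(s + 1)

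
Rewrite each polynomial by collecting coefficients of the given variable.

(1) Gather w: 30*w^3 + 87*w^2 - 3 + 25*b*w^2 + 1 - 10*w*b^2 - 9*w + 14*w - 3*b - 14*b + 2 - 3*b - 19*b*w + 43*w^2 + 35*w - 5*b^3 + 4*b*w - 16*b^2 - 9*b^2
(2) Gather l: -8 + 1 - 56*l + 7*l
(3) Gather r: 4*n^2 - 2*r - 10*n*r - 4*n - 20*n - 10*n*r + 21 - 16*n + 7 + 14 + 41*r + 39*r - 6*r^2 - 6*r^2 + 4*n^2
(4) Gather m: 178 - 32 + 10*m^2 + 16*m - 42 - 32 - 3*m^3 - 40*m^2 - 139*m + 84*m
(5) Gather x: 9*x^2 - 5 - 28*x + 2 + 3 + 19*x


(1) = -5*b^3 - 25*b^2 - 20*b + 30*w^3 + w^2*(25*b + 130) + w*(-10*b^2 - 15*b + 40)
(2) = -49*l - 7
(3) = 8*n^2 - 40*n - 12*r^2 + r*(78 - 20*n) + 42
(4) = -3*m^3 - 30*m^2 - 39*m + 72
(5) = 9*x^2 - 9*x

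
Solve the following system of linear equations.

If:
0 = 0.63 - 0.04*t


Then:
t = 15.75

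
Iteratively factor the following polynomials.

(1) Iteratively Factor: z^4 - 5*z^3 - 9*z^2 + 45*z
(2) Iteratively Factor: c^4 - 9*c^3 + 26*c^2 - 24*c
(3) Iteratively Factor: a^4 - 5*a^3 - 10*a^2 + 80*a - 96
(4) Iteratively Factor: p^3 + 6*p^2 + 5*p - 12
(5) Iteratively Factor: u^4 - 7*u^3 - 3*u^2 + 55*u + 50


(1) = (z - 5)*(z^3 - 9*z) = (z - 5)*(z + 3)*(z^2 - 3*z) = z*(z - 5)*(z + 3)*(z - 3)
(2) = (c)*(c^3 - 9*c^2 + 26*c - 24) = c*(c - 2)*(c^2 - 7*c + 12) = c*(c - 4)*(c - 2)*(c - 3)
(3) = (a - 2)*(a^3 - 3*a^2 - 16*a + 48) = (a - 3)*(a - 2)*(a^2 - 16) = (a - 3)*(a - 2)*(a + 4)*(a - 4)
(4) = (p + 4)*(p^2 + 2*p - 3) = (p + 3)*(p + 4)*(p - 1)
(5) = (u + 2)*(u^3 - 9*u^2 + 15*u + 25) = (u + 1)*(u + 2)*(u^2 - 10*u + 25) = (u - 5)*(u + 1)*(u + 2)*(u - 5)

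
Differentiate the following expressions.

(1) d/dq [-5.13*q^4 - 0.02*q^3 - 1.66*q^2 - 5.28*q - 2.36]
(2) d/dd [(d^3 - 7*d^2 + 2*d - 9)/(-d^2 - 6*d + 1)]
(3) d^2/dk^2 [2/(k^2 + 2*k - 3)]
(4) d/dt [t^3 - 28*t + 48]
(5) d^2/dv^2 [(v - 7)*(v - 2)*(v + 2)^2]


(1) = -20.52*q^3 - 0.06*q^2 - 3.32*q - 5.28
(2) = (-d^4 - 12*d^3 + 47*d^2 - 32*d - 52)/(d^4 + 12*d^3 + 34*d^2 - 12*d + 1)
(3) = 4*(-k^2 - 2*k + 4*(k + 1)^2 + 3)/(k^2 + 2*k - 3)^3
(4) = 3*t^2 - 28
(5) = 12*v^2 - 30*v - 36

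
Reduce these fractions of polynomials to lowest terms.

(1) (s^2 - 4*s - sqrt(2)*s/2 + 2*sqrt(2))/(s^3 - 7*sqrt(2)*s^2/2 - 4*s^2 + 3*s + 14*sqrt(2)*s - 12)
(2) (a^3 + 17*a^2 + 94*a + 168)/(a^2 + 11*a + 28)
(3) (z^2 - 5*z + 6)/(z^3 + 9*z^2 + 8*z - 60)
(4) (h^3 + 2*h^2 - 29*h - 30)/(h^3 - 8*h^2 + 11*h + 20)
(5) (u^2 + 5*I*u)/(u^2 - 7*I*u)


(1) = 4/(4*s - 12*sqrt(2))
(2) = a + 6
(3) = (z - 3)/(z^2 + 11*z + 30)
(4) = (h + 6)/(h - 4)
(5) = (u + 5*I)/(u - 7*I)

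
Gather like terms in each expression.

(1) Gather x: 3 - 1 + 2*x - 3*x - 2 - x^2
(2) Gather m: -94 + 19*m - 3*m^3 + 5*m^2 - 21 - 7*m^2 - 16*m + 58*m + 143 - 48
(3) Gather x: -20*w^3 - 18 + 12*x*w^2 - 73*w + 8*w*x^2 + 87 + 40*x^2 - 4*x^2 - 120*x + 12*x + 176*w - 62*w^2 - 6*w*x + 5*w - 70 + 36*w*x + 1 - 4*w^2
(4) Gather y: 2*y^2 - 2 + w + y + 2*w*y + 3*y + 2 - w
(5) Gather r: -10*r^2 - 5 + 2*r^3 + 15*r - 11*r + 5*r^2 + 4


(1) = -x^2 - x
(2) = -3*m^3 - 2*m^2 + 61*m - 20
(3) = -20*w^3 - 66*w^2 + 108*w + x^2*(8*w + 36) + x*(12*w^2 + 30*w - 108)
(4) = 2*y^2 + y*(2*w + 4)
(5) = 2*r^3 - 5*r^2 + 4*r - 1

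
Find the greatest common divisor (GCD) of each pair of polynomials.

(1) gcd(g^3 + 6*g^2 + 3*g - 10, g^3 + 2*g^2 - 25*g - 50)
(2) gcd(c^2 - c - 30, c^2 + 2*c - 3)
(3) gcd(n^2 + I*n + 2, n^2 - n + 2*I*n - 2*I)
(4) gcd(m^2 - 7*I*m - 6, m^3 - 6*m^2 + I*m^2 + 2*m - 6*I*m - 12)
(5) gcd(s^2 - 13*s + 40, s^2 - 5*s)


(1) = gcd((g - 1)*(g + 2)*(g + 5), (g - 5)*(g + 2)*(g + 5)) = g^2 + 7*g + 10
(2) = 1
(3) = gcd((n - I)*(n + 2*I), (n - 1)*(n + 2*I)) = n + 2*I
(4) = gcd((m - 6*I)*(m - I), (m - 6)*(m - I)*(m + 2*I)) = m - I
(5) = gcd((s - 8)*(s - 5), s*(s - 5)) = s - 5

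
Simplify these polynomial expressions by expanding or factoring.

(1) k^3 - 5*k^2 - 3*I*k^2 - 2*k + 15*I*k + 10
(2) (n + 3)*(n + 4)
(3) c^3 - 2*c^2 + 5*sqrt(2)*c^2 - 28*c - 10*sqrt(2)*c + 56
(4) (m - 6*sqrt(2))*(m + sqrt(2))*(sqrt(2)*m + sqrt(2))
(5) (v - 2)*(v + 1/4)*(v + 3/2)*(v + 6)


(1) = (k - 5)*(k - 2*I)*(k - I)
(2) = n^2 + 7*n + 12
(3) = (c - 2)*(c - 2*sqrt(2))*(c + 7*sqrt(2))
(4) = sqrt(2)*m^3 - 10*m^2 + sqrt(2)*m^2 - 12*sqrt(2)*m - 10*m - 12*sqrt(2)
(5) = v^4 + 23*v^3/4 - 37*v^2/8 - 39*v/2 - 9/2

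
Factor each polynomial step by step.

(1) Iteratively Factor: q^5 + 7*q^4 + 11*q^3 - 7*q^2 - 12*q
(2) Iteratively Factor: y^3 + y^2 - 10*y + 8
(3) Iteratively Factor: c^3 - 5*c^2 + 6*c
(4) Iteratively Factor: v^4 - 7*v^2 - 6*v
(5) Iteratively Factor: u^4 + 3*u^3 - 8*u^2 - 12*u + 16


(1) = (q)*(q^4 + 7*q^3 + 11*q^2 - 7*q - 12) = q*(q - 1)*(q^3 + 8*q^2 + 19*q + 12) = q*(q - 1)*(q + 4)*(q^2 + 4*q + 3) = q*(q - 1)*(q + 1)*(q + 4)*(q + 3)
(2) = (y + 4)*(y^2 - 3*y + 2) = (y - 1)*(y + 4)*(y - 2)
(3) = (c - 3)*(c^2 - 2*c) = c*(c - 3)*(c - 2)
(4) = (v)*(v^3 - 7*v - 6) = v*(v - 3)*(v^2 + 3*v + 2) = v*(v - 3)*(v + 2)*(v + 1)
(5) = (u + 4)*(u^3 - u^2 - 4*u + 4) = (u + 2)*(u + 4)*(u^2 - 3*u + 2) = (u - 1)*(u + 2)*(u + 4)*(u - 2)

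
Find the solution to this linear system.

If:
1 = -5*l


Then:
l = -1/5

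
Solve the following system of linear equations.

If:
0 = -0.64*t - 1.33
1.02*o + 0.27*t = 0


Then:
o = 0.55
t = -2.08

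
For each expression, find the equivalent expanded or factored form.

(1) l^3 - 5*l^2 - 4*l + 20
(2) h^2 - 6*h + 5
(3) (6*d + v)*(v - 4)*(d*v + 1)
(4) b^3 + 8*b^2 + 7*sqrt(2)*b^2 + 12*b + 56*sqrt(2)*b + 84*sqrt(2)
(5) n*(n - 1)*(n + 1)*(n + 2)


(1) = (l - 5)*(l - 2)*(l + 2)
(2) = (h - 5)*(h - 1)
(3) = 6*d^2*v^2 - 24*d^2*v + d*v^3 - 4*d*v^2 + 6*d*v - 24*d + v^2 - 4*v
(4) = (b + 2)*(b + 6)*(b + 7*sqrt(2))
(5) = n^4 + 2*n^3 - n^2 - 2*n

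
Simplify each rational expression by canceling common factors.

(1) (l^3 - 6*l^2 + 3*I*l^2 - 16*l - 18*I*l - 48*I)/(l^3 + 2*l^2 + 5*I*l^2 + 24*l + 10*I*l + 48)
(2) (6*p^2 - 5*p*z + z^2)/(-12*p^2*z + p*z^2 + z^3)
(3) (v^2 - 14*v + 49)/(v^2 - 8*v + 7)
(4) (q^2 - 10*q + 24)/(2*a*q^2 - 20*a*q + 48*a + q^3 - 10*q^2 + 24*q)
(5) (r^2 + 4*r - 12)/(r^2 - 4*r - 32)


(1) = (l^2 + l*(-8 + 3*I) - 24*I)/(l^2 + 5*I*l + 24)
(2) = (-2*p + z)/(4*p*z + z^2)
(3) = (v - 7)/(v - 1)
(4) = 1/(2*a + q)
(5) = (r^2 + 4*r - 12)/(r^2 - 4*r - 32)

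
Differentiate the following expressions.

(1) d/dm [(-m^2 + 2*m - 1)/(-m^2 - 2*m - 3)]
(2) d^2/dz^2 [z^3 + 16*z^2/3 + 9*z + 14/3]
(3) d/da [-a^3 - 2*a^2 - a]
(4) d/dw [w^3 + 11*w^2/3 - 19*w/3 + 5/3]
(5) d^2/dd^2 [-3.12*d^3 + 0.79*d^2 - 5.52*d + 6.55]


(1) = 4*(m^2 + m - 2)/(m^4 + 4*m^3 + 10*m^2 + 12*m + 9)
(2) = 6*z + 32/3
(3) = -3*a^2 - 4*a - 1
(4) = 3*w^2 + 22*w/3 - 19/3
(5) = 1.58 - 18.72*d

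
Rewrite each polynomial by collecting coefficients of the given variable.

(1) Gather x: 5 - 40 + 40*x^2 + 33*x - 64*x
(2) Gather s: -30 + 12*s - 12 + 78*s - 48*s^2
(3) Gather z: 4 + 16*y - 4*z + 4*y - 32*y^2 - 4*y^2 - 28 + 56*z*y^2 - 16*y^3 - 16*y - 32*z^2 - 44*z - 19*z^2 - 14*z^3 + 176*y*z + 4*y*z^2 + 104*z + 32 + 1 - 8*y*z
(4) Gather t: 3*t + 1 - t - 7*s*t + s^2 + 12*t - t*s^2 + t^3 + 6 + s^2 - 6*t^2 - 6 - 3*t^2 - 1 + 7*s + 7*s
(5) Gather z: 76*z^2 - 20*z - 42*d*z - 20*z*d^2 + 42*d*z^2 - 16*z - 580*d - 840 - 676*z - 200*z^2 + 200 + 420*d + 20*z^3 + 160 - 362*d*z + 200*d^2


(1) = 40*x^2 - 31*x - 35
(2) = -48*s^2 + 90*s - 42
(3) = -16*y^3 - 36*y^2 + 4*y - 14*z^3 + z^2*(4*y - 51) + z*(56*y^2 + 168*y + 56) + 9
(4) = 2*s^2 + 14*s + t^3 - 9*t^2 + t*(-s^2 - 7*s + 14)
(5) = 200*d^2 - 160*d + 20*z^3 + z^2*(42*d - 124) + z*(-20*d^2 - 404*d - 712) - 480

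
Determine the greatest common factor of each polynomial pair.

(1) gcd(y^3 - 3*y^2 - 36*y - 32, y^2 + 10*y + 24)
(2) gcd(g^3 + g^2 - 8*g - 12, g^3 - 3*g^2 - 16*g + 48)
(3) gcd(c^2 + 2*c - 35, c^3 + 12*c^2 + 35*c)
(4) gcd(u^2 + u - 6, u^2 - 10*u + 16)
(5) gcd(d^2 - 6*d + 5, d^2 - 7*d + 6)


(1) = y + 4
(2) = g - 3
(3) = gcd((c - 5)*(c + 7), c*(c + 5)*(c + 7)) = c + 7
(4) = gcd((u - 2)*(u + 3), (u - 8)*(u - 2)) = u - 2
(5) = d - 1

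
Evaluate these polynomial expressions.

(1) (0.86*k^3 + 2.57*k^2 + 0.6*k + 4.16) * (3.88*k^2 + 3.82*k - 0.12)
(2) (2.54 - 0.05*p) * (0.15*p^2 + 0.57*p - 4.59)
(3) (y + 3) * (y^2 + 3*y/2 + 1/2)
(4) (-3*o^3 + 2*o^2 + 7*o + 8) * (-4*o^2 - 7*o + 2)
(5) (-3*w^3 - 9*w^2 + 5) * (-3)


(1) = 3.3368*k^5 + 13.2568*k^4 + 12.0422*k^3 + 18.1244*k^2 + 15.8192*k - 0.4992
(2) = -0.0075*p^3 + 0.3525*p^2 + 1.6773*p - 11.6586
(3) = y^3 + 9*y^2/2 + 5*y + 3/2
(4) = 12*o^5 + 13*o^4 - 48*o^3 - 77*o^2 - 42*o + 16
(5) = 9*w^3 + 27*w^2 - 15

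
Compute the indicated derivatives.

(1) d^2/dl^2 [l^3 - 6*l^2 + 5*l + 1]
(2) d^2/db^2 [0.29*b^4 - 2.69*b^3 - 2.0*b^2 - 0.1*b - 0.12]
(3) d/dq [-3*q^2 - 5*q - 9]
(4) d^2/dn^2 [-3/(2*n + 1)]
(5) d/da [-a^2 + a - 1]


(1) = 6*l - 12
(2) = 3.48*b^2 - 16.14*b - 4.0
(3) = -6*q - 5
(4) = -24/(2*n + 1)^3
(5) = 1 - 2*a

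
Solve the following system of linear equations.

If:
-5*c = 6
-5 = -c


Then:
No Solution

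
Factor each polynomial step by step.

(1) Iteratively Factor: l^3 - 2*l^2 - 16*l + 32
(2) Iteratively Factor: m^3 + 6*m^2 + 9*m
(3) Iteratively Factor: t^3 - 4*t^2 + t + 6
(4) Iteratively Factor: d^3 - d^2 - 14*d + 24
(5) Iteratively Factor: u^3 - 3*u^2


(1) = (l - 4)*(l^2 + 2*l - 8) = (l - 4)*(l - 2)*(l + 4)
(2) = (m + 3)*(m^2 + 3*m) = m*(m + 3)*(m + 3)
(3) = (t - 2)*(t^2 - 2*t - 3) = (t - 2)*(t + 1)*(t - 3)
(4) = (d + 4)*(d^2 - 5*d + 6) = (d - 3)*(d + 4)*(d - 2)
(5) = (u)*(u^2 - 3*u) = u^2*(u - 3)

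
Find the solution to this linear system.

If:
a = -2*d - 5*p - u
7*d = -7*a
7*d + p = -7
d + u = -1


Then:
a = 36/35
d = -36/35
p = 1/5
u = 1/35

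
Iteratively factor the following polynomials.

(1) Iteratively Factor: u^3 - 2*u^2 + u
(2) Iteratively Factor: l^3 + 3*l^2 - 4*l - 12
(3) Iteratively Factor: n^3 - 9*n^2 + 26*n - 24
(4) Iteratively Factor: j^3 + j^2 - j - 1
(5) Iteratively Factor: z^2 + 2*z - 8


(1) = (u - 1)*(u^2 - u) = u*(u - 1)*(u - 1)
(2) = (l + 2)*(l^2 + l - 6) = (l - 2)*(l + 2)*(l + 3)
(3) = (n - 4)*(n^2 - 5*n + 6) = (n - 4)*(n - 2)*(n - 3)
(4) = (j + 1)*(j^2 - 1) = (j - 1)*(j + 1)*(j + 1)
(5) = (z - 2)*(z + 4)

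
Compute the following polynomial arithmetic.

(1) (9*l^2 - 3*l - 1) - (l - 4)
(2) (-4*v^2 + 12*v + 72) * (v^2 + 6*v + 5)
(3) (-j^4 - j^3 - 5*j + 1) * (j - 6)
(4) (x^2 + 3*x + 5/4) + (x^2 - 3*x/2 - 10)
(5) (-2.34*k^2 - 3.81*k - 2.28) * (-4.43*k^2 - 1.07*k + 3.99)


(1) = 9*l^2 - 4*l + 3
(2) = -4*v^4 - 12*v^3 + 124*v^2 + 492*v + 360
(3) = -j^5 + 5*j^4 + 6*j^3 - 5*j^2 + 31*j - 6
(4) = 2*x^2 + 3*x/2 - 35/4
(5) = 10.3662*k^4 + 19.3821*k^3 + 4.8405*k^2 - 12.7623*k - 9.0972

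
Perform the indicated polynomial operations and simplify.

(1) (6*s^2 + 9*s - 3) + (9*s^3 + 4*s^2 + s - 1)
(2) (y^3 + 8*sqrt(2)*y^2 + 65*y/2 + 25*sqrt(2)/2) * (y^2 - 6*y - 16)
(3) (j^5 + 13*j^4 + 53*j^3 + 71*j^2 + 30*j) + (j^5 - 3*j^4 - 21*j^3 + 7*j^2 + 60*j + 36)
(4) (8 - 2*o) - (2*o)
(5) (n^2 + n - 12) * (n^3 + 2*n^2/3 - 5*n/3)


(1) = 9*s^3 + 10*s^2 + 10*s - 4
(2) = y^5 - 6*y^4 + 8*sqrt(2)*y^4 - 48*sqrt(2)*y^3 + 33*y^3/2 - 195*y^2 - 231*sqrt(2)*y^2/2 - 520*y - 75*sqrt(2)*y - 200*sqrt(2)
(3) = 2*j^5 + 10*j^4 + 32*j^3 + 78*j^2 + 90*j + 36
(4) = 8 - 4*o
(5) = n^5 + 5*n^4/3 - 13*n^3 - 29*n^2/3 + 20*n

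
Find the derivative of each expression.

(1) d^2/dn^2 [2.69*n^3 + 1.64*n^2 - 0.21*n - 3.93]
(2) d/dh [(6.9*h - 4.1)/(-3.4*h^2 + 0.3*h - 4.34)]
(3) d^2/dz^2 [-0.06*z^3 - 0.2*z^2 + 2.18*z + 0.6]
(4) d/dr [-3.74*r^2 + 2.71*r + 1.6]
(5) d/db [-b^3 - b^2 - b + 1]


(1) = 16.14*n + 3.28
(2) = (23.46*h^2 - 27.88*h - 28.716)/(11.56*h^4 - 2.04*h^3 + 29.602*h^2 - 2.604*h + 18.8356)
(3) = -0.36*z - 0.4
(4) = 2.71 - 7.48*r
(5) = -3*b^2 - 2*b - 1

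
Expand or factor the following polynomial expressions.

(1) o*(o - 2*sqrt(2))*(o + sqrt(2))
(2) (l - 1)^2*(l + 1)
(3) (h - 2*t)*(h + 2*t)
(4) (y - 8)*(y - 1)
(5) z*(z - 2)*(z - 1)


(1) = o^3 - sqrt(2)*o^2 - 4*o
(2) = l^3 - l^2 - l + 1
(3) = h^2 - 4*t^2
(4) = y^2 - 9*y + 8
(5) = z^3 - 3*z^2 + 2*z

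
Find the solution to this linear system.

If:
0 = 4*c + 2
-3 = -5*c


Then:
No Solution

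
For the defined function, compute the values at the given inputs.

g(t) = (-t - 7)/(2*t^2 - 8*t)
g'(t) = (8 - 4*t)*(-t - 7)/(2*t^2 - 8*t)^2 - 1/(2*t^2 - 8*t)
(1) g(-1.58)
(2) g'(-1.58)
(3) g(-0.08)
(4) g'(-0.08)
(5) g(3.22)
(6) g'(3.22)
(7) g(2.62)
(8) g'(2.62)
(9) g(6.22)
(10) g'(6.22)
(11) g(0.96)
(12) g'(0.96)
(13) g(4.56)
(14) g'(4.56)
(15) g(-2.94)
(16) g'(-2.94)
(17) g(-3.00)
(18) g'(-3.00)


(1) = -0.31
(2) = -0.31
(3) = -10.60
(4) = -136.64
(5) = 2.03
(6) = 2.18
(7) = 1.33
(8) = 0.59
(9) = -0.48
(10) = 0.26
(11) = 1.36
(12) = -0.80
(13) = -2.26
(14) = 4.34
(15) = -0.10
(16) = -0.07
(17) = -0.10
(18) = -0.07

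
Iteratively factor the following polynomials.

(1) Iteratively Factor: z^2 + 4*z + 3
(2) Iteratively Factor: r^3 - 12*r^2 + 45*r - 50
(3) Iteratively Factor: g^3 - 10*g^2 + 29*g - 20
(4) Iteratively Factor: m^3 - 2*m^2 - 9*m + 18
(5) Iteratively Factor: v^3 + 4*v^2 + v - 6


(1) = (z + 3)*(z + 1)
(2) = (r - 5)*(r^2 - 7*r + 10) = (r - 5)*(r - 2)*(r - 5)
(3) = (g - 1)*(g^2 - 9*g + 20) = (g - 5)*(g - 1)*(g - 4)
(4) = (m - 3)*(m^2 + m - 6) = (m - 3)*(m - 2)*(m + 3)
(5) = (v + 3)*(v^2 + v - 2) = (v + 2)*(v + 3)*(v - 1)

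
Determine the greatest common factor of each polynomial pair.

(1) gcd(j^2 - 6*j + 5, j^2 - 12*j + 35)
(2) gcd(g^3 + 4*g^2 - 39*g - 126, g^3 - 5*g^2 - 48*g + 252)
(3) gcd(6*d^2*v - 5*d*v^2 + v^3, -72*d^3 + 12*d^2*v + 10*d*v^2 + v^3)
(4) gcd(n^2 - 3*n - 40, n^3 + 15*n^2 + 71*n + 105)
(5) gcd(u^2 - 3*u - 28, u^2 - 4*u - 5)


(1) = gcd((j - 5)*(j - 1), (j - 7)*(j - 5)) = j - 5
(2) = gcd((g - 6)*(g + 3)*(g + 7), (g - 6)^2*(g + 7)) = g^2 + g - 42
(3) = -2*d + v
(4) = gcd((n - 8)*(n + 5), (n + 3)*(n + 5)*(n + 7)) = n + 5
(5) = gcd((u - 7)*(u + 4), (u - 5)*(u + 1)) = 1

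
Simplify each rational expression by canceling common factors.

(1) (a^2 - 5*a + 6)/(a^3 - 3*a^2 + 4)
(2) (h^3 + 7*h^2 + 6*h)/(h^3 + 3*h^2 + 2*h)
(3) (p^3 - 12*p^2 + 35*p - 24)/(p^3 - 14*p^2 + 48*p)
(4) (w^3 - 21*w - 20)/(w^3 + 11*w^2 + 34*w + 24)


(1) = (a - 3)/(a^2 - a - 2)
(2) = (h + 6)/(h + 2)
(3) = (p^2 - 4*p + 3)/(p^2 - 6*p)
(4) = (w - 5)/(w + 6)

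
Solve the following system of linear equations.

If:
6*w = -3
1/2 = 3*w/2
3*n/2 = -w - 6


Then:
No Solution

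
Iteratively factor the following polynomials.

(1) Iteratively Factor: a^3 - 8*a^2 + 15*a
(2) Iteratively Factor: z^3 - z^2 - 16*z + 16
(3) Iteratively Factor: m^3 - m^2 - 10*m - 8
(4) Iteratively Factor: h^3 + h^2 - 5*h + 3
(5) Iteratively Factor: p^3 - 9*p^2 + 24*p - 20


(1) = (a)*(a^2 - 8*a + 15) = a*(a - 3)*(a - 5)
(2) = (z + 4)*(z^2 - 5*z + 4) = (z - 4)*(z + 4)*(z - 1)
(3) = (m + 1)*(m^2 - 2*m - 8) = (m - 4)*(m + 1)*(m + 2)
(4) = (h - 1)*(h^2 + 2*h - 3) = (h - 1)*(h + 3)*(h - 1)
(5) = (p - 2)*(p^2 - 7*p + 10) = (p - 2)^2*(p - 5)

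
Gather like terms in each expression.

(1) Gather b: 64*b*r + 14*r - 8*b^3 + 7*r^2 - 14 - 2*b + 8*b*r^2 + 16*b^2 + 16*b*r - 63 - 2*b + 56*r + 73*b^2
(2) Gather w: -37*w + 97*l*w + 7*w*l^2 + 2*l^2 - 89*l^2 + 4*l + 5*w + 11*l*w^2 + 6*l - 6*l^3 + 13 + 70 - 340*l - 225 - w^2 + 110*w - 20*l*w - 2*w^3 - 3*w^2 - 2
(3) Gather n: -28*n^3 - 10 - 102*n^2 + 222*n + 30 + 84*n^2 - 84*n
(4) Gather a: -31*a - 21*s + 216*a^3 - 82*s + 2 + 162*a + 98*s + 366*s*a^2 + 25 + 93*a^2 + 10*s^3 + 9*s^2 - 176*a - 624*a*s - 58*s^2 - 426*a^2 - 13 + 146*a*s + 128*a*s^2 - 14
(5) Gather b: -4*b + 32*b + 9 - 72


(1) = -8*b^3 + 89*b^2 + b*(8*r^2 + 80*r - 4) + 7*r^2 + 70*r - 77
(2) = -6*l^3 - 87*l^2 - 330*l - 2*w^3 + w^2*(11*l - 4) + w*(7*l^2 + 77*l + 78) - 144
(3) = -28*n^3 - 18*n^2 + 138*n + 20
(4) = 216*a^3 + a^2*(366*s - 333) + a*(128*s^2 - 478*s - 45) + 10*s^3 - 49*s^2 - 5*s
(5) = 28*b - 63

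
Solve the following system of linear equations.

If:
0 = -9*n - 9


Then:
n = -1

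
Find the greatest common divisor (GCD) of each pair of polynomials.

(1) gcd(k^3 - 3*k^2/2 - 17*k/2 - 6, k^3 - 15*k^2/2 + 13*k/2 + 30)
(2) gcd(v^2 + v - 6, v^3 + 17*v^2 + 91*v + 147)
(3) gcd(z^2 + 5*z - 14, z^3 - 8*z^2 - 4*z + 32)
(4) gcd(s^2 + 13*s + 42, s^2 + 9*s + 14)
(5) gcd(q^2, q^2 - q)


(1) = k^2 - 5*k/2 - 6
(2) = v + 3
(3) = gcd((z - 2)*(z + 7), (z - 8)*(z - 2)*(z + 2)) = z - 2
(4) = s + 7
(5) = gcd(q^2, q*(q - 1)) = q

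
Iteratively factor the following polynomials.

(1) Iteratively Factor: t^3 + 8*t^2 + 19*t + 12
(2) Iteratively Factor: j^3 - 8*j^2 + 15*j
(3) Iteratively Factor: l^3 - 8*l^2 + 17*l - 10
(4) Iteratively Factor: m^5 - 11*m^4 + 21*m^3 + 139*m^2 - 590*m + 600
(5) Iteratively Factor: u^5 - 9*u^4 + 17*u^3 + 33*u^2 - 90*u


(1) = (t + 3)*(t^2 + 5*t + 4) = (t + 1)*(t + 3)*(t + 4)
(2) = (j)*(j^2 - 8*j + 15) = j*(j - 5)*(j - 3)
(3) = (l - 5)*(l^2 - 3*l + 2) = (l - 5)*(l - 1)*(l - 2)
(4) = (m - 2)*(m^4 - 9*m^3 + 3*m^2 + 145*m - 300) = (m - 2)*(m + 4)*(m^3 - 13*m^2 + 55*m - 75) = (m - 5)*(m - 2)*(m + 4)*(m^2 - 8*m + 15) = (m - 5)^2*(m - 2)*(m + 4)*(m - 3)
(5) = (u + 2)*(u^4 - 11*u^3 + 39*u^2 - 45*u) = u*(u + 2)*(u^3 - 11*u^2 + 39*u - 45) = u*(u - 3)*(u + 2)*(u^2 - 8*u + 15) = u*(u - 5)*(u - 3)*(u + 2)*(u - 3)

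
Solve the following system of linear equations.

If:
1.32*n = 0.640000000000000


Then:
n = 0.48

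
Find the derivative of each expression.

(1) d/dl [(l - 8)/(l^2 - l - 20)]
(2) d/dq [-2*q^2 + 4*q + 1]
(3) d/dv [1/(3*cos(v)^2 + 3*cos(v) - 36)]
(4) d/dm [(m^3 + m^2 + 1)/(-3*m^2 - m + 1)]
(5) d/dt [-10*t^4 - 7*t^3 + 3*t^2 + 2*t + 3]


(1) = (l^2 - l - (l - 8)*(2*l - 1) - 20)/(-l^2 + l + 20)^2
(2) = 4 - 4*q
(3) = (2*cos(v) + 1)*sin(v)/(3*(cos(v)^2 + cos(v) - 12)^2)
(4) = (-m*(3*m + 2)*(3*m^2 + m - 1) + (6*m + 1)*(m^3 + m^2 + 1))/(3*m^2 + m - 1)^2
(5) = -40*t^3 - 21*t^2 + 6*t + 2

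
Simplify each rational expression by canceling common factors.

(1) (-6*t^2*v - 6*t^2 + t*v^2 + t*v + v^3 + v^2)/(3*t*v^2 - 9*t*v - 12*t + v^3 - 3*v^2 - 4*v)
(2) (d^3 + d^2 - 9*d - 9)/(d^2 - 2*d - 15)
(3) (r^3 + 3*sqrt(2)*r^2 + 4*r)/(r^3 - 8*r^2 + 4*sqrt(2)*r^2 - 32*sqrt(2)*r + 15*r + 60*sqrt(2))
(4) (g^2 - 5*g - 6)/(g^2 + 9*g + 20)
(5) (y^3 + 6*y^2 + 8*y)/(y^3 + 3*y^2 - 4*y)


(1) = (-2*t + v)/(v - 4)
(2) = (d^2 - 2*d - 3)/(d - 5)
(3) = (r^3 + 3*sqrt(2)*r^2 + 4*r)/(r^3 + r^2*(-8 + 4*sqrt(2)) + r*(15 - 32*sqrt(2)) + 60*sqrt(2))
(4) = (g^2 - 5*g - 6)/(g^2 + 9*g + 20)
(5) = (y + 2)/(y - 1)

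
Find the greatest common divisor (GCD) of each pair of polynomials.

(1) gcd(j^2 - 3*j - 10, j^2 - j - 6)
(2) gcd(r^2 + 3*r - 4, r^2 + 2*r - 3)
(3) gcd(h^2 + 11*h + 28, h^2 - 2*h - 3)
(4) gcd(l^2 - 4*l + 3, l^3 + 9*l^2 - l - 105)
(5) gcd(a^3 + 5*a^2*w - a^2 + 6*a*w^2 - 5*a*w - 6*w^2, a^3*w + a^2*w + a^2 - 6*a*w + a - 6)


(1) = gcd((j - 5)*(j + 2), (j - 3)*(j + 2)) = j + 2
(2) = r - 1
(3) = 1
(4) = gcd((l - 3)*(l - 1), (l - 3)*(l + 5)*(l + 7)) = l - 3
(5) = gcd((a - 1)*(a + 2*w)*(a + 3*w), (a - 2)*(a + 3)*(a*w + 1)) = 1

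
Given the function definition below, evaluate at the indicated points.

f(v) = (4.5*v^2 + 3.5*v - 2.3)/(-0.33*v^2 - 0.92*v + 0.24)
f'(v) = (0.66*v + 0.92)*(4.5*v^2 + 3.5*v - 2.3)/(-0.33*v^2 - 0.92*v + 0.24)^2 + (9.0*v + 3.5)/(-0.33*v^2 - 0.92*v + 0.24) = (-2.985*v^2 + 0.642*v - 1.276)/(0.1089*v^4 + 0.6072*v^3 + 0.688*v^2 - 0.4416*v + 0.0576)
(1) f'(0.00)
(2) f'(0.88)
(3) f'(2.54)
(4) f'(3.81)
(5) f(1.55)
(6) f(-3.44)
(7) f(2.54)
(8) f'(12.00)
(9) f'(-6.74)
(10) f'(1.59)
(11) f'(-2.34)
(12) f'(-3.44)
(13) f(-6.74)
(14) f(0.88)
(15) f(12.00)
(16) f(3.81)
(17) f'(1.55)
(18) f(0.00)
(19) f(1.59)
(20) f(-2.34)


(1) = -22.15
(2) = -4.44
(3) = -1.06
(4) = -0.65
(5) = -7.04
(6) = -77.78
(7) = -8.43
(8) = -0.12
(9) = -1.93
(10) = -1.84
(11) = -55.72
(12) = -155.05
(13) = -20.88
(14) = -5.17
(15) = -11.79
(16) = -9.48
(17) = -1.90
(18) = -9.58
(19) = -7.12
(20) = 24.15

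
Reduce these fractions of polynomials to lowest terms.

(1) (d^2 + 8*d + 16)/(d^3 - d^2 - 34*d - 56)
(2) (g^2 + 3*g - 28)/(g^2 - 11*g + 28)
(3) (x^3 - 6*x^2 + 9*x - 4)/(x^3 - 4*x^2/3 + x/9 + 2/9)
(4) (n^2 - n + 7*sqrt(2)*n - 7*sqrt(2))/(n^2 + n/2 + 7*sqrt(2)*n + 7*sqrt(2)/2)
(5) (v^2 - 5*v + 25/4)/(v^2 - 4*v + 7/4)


(1) = (d + 4)/(d^2 - 5*d - 14)
(2) = (g + 7)/(g - 7)
(3) = (9*x^2 - 45*x + 36)/(9*x^2 - 3*x - 2)
(4) = (2*n - 2)/(2*n + 1)
(5) = (4*v^2 - 20*v + 25)/(4*v^2 - 16*v + 7)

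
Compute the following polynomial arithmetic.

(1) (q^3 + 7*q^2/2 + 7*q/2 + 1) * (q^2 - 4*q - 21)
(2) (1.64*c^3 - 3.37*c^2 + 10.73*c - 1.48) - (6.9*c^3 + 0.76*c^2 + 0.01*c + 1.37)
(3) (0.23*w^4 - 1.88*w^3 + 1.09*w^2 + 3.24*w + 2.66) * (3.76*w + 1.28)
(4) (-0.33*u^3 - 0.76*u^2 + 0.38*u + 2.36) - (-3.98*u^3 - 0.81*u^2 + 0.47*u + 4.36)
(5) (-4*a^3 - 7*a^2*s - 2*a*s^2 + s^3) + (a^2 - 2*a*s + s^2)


(1) = q^5 - q^4/2 - 63*q^3/2 - 173*q^2/2 - 155*q/2 - 21
(2) = -5.26*c^3 - 4.13*c^2 + 10.72*c - 2.85
(3) = 0.8648*w^5 - 6.7744*w^4 + 1.692*w^3 + 13.5776*w^2 + 14.1488*w + 3.4048
(4) = 3.65*u^3 + 0.05*u^2 - 0.09*u - 2.0
(5) = -4*a^3 - 7*a^2*s + a^2 - 2*a*s^2 - 2*a*s + s^3 + s^2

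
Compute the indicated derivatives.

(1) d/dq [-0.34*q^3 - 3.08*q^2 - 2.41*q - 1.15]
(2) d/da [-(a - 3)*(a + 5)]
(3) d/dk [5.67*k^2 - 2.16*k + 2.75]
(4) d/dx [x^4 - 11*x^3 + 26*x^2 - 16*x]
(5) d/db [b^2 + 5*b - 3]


(1) = -1.02*q^2 - 6.16*q - 2.41
(2) = -2*a - 2
(3) = 11.34*k - 2.16
(4) = 4*x^3 - 33*x^2 + 52*x - 16
(5) = 2*b + 5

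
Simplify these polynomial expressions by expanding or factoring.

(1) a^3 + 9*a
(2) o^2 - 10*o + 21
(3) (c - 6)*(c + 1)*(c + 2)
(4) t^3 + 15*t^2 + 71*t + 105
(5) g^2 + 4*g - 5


(1) = a*(a - 3*I)*(a + 3*I)
(2) = (o - 7)*(o - 3)
(3) = c^3 - 3*c^2 - 16*c - 12
(4) = (t + 3)*(t + 5)*(t + 7)
(5) = (g - 1)*(g + 5)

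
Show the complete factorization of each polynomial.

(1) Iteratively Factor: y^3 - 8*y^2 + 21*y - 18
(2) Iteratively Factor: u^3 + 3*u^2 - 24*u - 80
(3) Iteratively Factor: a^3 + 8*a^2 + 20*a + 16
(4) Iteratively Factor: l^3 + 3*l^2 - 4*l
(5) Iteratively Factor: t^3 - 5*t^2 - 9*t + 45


(1) = (y - 3)*(y^2 - 5*y + 6) = (y - 3)^2*(y - 2)
(2) = (u - 5)*(u^2 + 8*u + 16) = (u - 5)*(u + 4)*(u + 4)
(3) = (a + 2)*(a^2 + 6*a + 8) = (a + 2)^2*(a + 4)
(4) = (l)*(l^2 + 3*l - 4) = l*(l + 4)*(l - 1)
(5) = (t - 5)*(t^2 - 9) = (t - 5)*(t - 3)*(t + 3)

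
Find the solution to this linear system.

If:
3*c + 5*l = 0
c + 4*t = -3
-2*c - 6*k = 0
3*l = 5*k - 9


Then:
c = 135/2
k = -45/2
l = -81/2
t = -141/8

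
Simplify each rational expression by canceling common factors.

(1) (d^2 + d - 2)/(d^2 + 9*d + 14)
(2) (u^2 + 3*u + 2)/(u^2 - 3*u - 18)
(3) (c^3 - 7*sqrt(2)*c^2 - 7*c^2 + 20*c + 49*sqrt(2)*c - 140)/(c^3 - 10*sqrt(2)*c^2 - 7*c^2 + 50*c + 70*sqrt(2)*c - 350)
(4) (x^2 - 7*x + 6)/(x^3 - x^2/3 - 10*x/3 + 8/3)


(1) = (d - 1)/(d + 7)
(2) = (u^2 + 3*u + 2)/(u^2 - 3*u - 18)
(3) = (c - 2*sqrt(2))/(c - 5*sqrt(2))
(4) = (3*x - 18)/(3*x^2 + 2*x - 8)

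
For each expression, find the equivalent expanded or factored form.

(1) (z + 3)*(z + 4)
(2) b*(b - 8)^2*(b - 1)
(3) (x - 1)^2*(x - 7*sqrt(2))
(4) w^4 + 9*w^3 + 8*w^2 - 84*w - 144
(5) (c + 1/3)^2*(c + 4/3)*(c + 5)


(1) = z^2 + 7*z + 12
(2) = b^4 - 17*b^3 + 80*b^2 - 64*b
(3) = x^3 - 7*sqrt(2)*x^2 - 2*x^2 + x + 14*sqrt(2)*x - 7*sqrt(2)
(4) = (w - 3)*(w + 2)*(w + 4)*(w + 6)
(5) = c^4 + 7*c^3 + 11*c^2 + 139*c/27 + 20/27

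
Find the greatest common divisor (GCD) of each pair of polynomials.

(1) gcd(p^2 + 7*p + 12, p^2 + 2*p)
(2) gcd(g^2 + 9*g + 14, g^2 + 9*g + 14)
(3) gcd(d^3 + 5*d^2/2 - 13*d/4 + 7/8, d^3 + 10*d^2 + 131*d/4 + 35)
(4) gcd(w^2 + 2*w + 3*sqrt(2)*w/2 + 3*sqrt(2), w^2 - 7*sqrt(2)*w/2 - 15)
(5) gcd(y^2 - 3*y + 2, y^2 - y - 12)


(1) = 1
(2) = gcd((g + 2)*(g + 7), (g + 2)*(g + 7)) = g^2 + 9*g + 14
(3) = d + 7/2
(4) = gcd((w + 2)*(w + 3*sqrt(2)/2), (w - 5*sqrt(2))*(w + 3*sqrt(2)/2)) = w + 3*sqrt(2)/2
(5) = gcd((y - 2)*(y - 1), (y - 4)*(y + 3)) = 1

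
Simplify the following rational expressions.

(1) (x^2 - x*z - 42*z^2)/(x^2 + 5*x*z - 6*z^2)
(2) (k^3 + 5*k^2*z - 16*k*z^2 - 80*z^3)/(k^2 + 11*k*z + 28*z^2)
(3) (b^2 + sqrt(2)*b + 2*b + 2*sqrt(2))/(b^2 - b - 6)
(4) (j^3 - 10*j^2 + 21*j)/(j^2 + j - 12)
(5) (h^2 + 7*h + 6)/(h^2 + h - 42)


(1) = (x - 7*z)/(x - z)
(2) = (k^2 + k*z - 20*z^2)/(k + 7*z)
(3) = (b + sqrt(2))/(b - 3)
(4) = (j^2 - 7*j)/(j + 4)
(5) = (h^2 + 7*h + 6)/(h^2 + h - 42)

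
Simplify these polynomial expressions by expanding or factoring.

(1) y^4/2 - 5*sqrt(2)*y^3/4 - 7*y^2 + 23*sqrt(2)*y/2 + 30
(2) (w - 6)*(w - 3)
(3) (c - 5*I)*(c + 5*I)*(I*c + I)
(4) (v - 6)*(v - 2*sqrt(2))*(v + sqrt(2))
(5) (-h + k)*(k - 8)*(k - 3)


(1) = (y/2 + sqrt(2))*(y - 3*sqrt(2))*(y - 5*sqrt(2)/2)*(y + sqrt(2))
(2) = w^2 - 9*w + 18
(3) = I*c^3 + I*c^2 + 25*I*c + 25*I
(4) = v^3 - 6*v^2 - sqrt(2)*v^2 - 4*v + 6*sqrt(2)*v + 24
(5) = -h*k^2 + 11*h*k - 24*h + k^3 - 11*k^2 + 24*k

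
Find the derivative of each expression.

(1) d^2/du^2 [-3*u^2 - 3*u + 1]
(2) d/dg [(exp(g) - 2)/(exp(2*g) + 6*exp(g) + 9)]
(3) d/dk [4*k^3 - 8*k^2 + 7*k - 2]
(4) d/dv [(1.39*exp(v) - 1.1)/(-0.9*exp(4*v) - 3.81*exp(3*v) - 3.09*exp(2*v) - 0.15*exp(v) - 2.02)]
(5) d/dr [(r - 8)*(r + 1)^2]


(1) = -6
(2) = (7 - exp(g))*exp(g)/(exp(3*g) + 9*exp(2*g) + 27*exp(g) + 27)
(3) = 12*k^2 - 16*k + 7
(4) = (3.753*exp(4*v) + 6.6318*exp(3*v) - 8.2779*exp(2*v) - 6.798*exp(v) - 2.9728)*exp(v)/(0.81*exp(8*v) + 6.858*exp(7*v) + 20.0781*exp(6*v) + 23.8158*exp(5*v) + 14.3271*exp(4*v) + 16.3194*exp(3*v) + 12.5061*exp(2*v) + 0.606*exp(v) + 4.0804)
(5) = 3*(r - 5)*(r + 1)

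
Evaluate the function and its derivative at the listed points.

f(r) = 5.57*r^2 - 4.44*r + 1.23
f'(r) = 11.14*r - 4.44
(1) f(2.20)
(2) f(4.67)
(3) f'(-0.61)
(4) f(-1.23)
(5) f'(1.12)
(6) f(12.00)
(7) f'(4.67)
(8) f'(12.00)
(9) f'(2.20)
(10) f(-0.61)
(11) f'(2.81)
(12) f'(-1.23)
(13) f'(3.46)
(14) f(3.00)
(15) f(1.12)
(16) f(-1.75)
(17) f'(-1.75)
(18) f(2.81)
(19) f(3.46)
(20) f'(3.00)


(1) = 18.42
(2) = 101.97
(3) = -11.24
(4) = 15.12
(5) = 8.04
(6) = 750.03
(7) = 47.58
(8) = 129.24
(9) = 20.07
(10) = 6.01
(11) = 26.86
(12) = -18.14
(13) = 34.10
(14) = 38.04
(15) = 3.24
(16) = 26.06
(17) = -23.94
(18) = 32.73
(19) = 52.55
(20) = 28.98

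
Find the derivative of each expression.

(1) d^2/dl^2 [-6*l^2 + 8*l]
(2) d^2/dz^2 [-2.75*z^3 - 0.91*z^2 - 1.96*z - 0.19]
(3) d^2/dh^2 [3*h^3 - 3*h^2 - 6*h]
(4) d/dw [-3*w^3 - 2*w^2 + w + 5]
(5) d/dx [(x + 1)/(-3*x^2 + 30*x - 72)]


(1) = -12
(2) = -16.5*z - 1.82
(3) = 18*h - 6
(4) = -9*w^2 - 4*w + 1
(5) = (-x^2 + 10*x + 2*(x - 5)*(x + 1) - 24)/(3*(x^2 - 10*x + 24)^2)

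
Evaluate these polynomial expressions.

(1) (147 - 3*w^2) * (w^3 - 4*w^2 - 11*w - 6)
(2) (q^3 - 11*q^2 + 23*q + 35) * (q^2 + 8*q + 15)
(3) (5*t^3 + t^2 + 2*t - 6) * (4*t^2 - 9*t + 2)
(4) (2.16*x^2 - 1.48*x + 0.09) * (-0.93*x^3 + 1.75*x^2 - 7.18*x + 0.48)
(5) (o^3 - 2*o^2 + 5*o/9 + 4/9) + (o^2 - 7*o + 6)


(1) = -3*w^5 + 12*w^4 + 180*w^3 - 570*w^2 - 1617*w - 882
(2) = q^5 - 3*q^4 - 50*q^3 + 54*q^2 + 625*q + 525
(3) = 20*t^5 - 41*t^4 + 9*t^3 - 40*t^2 + 58*t - 12
(4) = -2.0088*x^5 + 5.1564*x^4 - 18.1825*x^3 + 11.8207*x^2 - 1.3566*x + 0.0432
(5) = o^3 - o^2 - 58*o/9 + 58/9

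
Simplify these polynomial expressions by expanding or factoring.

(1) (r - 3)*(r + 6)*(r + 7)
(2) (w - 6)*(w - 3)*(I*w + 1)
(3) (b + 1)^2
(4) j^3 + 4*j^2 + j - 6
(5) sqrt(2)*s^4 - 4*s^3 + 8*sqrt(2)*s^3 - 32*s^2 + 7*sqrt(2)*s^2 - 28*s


(1) = r^3 + 10*r^2 + 3*r - 126
(2) = I*w^3 + w^2 - 9*I*w^2 - 9*w + 18*I*w + 18
(3) = b^2 + 2*b + 1
(4) = (j - 1)*(j + 2)*(j + 3)
(5) = s*(s + 7)*(s - 2*sqrt(2))*(sqrt(2)*s + sqrt(2))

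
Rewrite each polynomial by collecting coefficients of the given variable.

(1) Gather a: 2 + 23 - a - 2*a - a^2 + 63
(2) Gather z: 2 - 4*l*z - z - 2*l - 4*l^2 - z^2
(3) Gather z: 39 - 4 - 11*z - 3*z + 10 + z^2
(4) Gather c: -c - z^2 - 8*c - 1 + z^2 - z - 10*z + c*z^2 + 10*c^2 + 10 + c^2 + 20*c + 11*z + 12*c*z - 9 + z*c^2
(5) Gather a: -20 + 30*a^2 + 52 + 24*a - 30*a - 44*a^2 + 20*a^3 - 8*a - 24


(1) = -a^2 - 3*a + 88
(2) = -4*l^2 - 2*l - z^2 + z*(-4*l - 1) + 2
(3) = z^2 - 14*z + 45
(4) = c^2*(z + 11) + c*(z^2 + 12*z + 11)
(5) = 20*a^3 - 14*a^2 - 14*a + 8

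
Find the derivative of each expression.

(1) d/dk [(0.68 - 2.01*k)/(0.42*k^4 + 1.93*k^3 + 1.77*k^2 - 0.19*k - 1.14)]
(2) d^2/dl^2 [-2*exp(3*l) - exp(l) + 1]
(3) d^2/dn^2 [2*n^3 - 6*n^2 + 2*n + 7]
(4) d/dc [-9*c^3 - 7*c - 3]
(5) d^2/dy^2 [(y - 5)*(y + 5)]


(1) = (2.5326*k^4 + 6.6162*k^3 - 0.3795*k^2 - 2.4072*k + 2.4206)/(0.1764*k^8 + 1.6212*k^7 + 5.2117*k^6 + 6.6726*k^5 + 1.4419*k^4 - 5.073*k^3 - 3.9995*k^2 + 0.4332*k + 1.2996)
(2) = -18*exp(3*l) - exp(l)
(3) = 12*n - 12
(4) = -27*c^2 - 7
(5) = 2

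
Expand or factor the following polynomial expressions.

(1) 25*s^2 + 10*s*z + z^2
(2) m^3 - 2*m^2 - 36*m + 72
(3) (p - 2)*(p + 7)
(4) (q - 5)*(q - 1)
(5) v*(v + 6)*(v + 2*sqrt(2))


(1) = (5*s + z)^2
(2) = (m - 6)*(m - 2)*(m + 6)
(3) = p^2 + 5*p - 14
(4) = q^2 - 6*q + 5
(5) = v^3 + 2*sqrt(2)*v^2 + 6*v^2 + 12*sqrt(2)*v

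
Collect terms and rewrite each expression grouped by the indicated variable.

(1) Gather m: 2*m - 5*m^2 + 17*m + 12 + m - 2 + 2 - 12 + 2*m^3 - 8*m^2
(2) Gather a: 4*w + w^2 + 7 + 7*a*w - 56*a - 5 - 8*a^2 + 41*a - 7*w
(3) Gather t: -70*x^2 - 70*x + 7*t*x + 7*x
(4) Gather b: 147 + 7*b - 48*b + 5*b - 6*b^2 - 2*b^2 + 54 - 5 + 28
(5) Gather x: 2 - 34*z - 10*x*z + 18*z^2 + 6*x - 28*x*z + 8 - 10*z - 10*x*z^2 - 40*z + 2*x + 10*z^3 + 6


(1) = 2*m^3 - 13*m^2 + 20*m
(2) = -8*a^2 + a*(7*w - 15) + w^2 - 3*w + 2
(3) = 7*t*x - 70*x^2 - 63*x
(4) = -8*b^2 - 36*b + 224
(5) = x*(-10*z^2 - 38*z + 8) + 10*z^3 + 18*z^2 - 84*z + 16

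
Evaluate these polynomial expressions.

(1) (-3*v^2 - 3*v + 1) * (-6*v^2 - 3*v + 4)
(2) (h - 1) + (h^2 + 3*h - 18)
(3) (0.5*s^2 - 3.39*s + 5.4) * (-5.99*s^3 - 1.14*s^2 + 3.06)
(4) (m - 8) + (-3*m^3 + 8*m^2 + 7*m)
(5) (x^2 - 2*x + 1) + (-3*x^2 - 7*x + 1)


(1) = 18*v^4 + 27*v^3 - 9*v^2 - 15*v + 4
(2) = h^2 + 4*h - 19
(3) = -2.995*s^5 + 19.7361*s^4 - 28.4814*s^3 - 4.626*s^2 - 10.3734*s + 16.524
(4) = -3*m^3 + 8*m^2 + 8*m - 8
(5) = -2*x^2 - 9*x + 2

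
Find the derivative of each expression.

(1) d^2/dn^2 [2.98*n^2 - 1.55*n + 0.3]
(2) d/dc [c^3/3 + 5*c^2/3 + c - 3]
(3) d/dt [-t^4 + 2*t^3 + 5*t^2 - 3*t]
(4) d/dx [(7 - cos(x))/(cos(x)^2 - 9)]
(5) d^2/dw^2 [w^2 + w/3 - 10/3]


(1) = 5.96000000000000
(2) = c^2 + 10*c/3 + 1
(3) = -4*t^3 + 6*t^2 + 10*t - 3
(4) = (sin(x)^2 + 14*cos(x) - 10)*sin(x)/(cos(x)^2 - 9)^2
(5) = 2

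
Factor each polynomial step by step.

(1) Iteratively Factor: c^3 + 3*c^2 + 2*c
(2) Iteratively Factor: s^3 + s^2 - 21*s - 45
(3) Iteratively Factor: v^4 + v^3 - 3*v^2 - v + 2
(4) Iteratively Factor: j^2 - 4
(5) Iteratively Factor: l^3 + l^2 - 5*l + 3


(1) = (c)*(c^2 + 3*c + 2) = c*(c + 1)*(c + 2)
(2) = (s - 5)*(s^2 + 6*s + 9) = (s - 5)*(s + 3)*(s + 3)
(3) = (v + 1)*(v^3 - 3*v + 2) = (v + 1)*(v + 2)*(v^2 - 2*v + 1) = (v - 1)*(v + 1)*(v + 2)*(v - 1)
(4) = (j - 2)*(j + 2)
(5) = (l - 1)*(l^2 + 2*l - 3) = (l - 1)*(l + 3)*(l - 1)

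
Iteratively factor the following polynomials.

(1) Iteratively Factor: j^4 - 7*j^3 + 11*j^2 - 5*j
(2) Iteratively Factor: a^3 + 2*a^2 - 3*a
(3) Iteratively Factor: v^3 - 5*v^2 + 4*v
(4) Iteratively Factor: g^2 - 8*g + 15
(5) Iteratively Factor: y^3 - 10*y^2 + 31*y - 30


(1) = (j - 5)*(j^3 - 2*j^2 + j) = (j - 5)*(j - 1)*(j^2 - j) = j*(j - 5)*(j - 1)*(j - 1)
(2) = (a + 3)*(a^2 - a) = a*(a + 3)*(a - 1)
(3) = (v)*(v^2 - 5*v + 4) = v*(v - 4)*(v - 1)
(4) = (g - 3)*(g - 5)
(5) = (y - 3)*(y^2 - 7*y + 10) = (y - 5)*(y - 3)*(y - 2)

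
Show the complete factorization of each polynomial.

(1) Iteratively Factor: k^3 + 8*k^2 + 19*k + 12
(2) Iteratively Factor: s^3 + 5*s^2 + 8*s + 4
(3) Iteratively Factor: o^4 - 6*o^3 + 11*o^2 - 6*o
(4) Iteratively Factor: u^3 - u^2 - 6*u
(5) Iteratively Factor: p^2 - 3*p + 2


(1) = (k + 3)*(k^2 + 5*k + 4) = (k + 1)*(k + 3)*(k + 4)
(2) = (s + 2)*(s^2 + 3*s + 2) = (s + 2)^2*(s + 1)
(3) = (o)*(o^3 - 6*o^2 + 11*o - 6) = o*(o - 3)*(o^2 - 3*o + 2) = o*(o - 3)*(o - 2)*(o - 1)
(4) = (u)*(u^2 - u - 6) = u*(u + 2)*(u - 3)
(5) = (p - 2)*(p - 1)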